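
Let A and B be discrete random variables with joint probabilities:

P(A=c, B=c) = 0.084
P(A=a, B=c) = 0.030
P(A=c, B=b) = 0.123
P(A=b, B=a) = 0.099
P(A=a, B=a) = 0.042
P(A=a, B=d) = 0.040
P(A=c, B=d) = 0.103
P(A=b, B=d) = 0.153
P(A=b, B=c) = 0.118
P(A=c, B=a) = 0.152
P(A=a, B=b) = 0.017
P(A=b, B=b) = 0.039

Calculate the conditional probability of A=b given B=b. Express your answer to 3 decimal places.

0.218

P(B=b) = 0.017 + 0.039 + 0.123 = 0.179.
P(A=b | B=b) = 0.039/0.179 = 0.218.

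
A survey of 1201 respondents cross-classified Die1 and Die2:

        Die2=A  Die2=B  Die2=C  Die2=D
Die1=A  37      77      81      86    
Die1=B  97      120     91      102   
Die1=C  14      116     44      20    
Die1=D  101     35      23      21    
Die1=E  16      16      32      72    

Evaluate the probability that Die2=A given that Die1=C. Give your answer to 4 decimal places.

Total with Die1=C: 14 + 116 + 44 + 20 = 194.
P(Die2=A | Die1=C) = 14/194 = 0.0722.

0.0722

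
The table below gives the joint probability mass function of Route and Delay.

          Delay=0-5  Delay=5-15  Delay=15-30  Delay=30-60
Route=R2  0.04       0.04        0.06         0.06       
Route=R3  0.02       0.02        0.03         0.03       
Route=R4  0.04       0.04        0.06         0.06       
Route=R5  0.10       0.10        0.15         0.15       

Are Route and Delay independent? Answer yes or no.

yes

Every cell satisfies P(Route,Delay) = P(Route)·P(Delay). For instance P(Route=R3) = 0.10, P(Delay=5-15) = 0.20, and 0.10×0.20 = 0.02 matches the joint entry. So Route and Delay are independent.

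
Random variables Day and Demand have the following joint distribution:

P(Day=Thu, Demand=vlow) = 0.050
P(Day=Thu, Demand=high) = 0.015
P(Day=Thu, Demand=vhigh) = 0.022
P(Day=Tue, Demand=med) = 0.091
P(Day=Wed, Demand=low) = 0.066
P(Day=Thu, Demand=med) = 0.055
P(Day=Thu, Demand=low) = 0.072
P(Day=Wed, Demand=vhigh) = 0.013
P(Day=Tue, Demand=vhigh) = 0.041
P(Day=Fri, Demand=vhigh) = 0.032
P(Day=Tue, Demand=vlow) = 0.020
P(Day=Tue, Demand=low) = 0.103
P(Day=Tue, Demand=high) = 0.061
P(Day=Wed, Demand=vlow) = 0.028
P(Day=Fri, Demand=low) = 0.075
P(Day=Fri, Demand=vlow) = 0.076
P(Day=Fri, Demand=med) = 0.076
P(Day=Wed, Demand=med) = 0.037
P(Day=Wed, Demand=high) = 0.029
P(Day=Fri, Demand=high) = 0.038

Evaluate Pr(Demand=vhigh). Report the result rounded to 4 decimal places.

P(Demand=vhigh) = 0.041 + 0.013 + 0.022 + 0.032 = 0.108.

0.1080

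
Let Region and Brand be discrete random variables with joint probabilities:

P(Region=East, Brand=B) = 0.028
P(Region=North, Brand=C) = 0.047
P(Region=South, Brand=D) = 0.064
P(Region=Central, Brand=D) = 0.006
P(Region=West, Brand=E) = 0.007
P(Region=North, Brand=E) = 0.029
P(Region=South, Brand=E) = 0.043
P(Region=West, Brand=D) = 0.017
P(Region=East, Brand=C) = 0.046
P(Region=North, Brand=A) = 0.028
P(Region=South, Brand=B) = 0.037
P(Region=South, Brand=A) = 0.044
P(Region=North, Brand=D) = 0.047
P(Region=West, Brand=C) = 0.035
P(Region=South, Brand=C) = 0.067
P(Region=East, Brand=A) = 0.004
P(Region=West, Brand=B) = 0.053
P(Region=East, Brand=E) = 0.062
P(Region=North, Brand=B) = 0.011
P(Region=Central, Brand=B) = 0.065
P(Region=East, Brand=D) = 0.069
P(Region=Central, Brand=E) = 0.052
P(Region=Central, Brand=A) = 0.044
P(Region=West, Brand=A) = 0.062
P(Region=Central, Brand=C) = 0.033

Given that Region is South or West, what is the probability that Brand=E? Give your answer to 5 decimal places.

0.11655

P(Region=South) = 0.044 + 0.037 + 0.067 + 0.064 + 0.043 = 0.255.
P(Region=West) = 0.062 + 0.053 + 0.035 + 0.017 + 0.007 = 0.174.
P(Region ∈ {South, West}) = 0.255 + 0.174 = 0.429; P(Brand=E, Region ∈ {South, West}) = 0.043 + 0.007 = 0.050.
P(Brand=E | Region ∈ {South, West}) = 0.050/0.429 = 0.11655.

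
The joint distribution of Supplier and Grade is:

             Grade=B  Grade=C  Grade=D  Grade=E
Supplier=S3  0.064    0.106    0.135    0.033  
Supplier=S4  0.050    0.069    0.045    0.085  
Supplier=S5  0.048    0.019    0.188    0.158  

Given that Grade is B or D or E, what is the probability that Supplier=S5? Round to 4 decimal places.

P(Grade=B) = 0.064 + 0.050 + 0.048 = 0.162.
P(Grade=D) = 0.135 + 0.045 + 0.188 = 0.368.
P(Grade=E) = 0.033 + 0.085 + 0.158 = 0.276.
P(Grade ∈ {B, D, E}) = 0.162 + 0.368 + 0.276 = 0.806; P(Supplier=S5, Grade ∈ {B, D, E}) = 0.048 + 0.188 + 0.158 = 0.394.
P(Supplier=S5 | Grade ∈ {B, D, E}) = 0.394/0.806 = 0.4888.

0.4888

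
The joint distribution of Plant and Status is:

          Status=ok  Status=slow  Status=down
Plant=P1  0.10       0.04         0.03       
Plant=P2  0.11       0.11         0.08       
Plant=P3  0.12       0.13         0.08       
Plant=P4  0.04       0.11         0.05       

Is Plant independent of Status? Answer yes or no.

no

P(Plant=P1) = 0.17 and P(Status=ok) = 0.37, so their product is 0.0629, but P(Plant=P1, Status=ok) = 0.10. Since these differ, Plant and Status are not independent.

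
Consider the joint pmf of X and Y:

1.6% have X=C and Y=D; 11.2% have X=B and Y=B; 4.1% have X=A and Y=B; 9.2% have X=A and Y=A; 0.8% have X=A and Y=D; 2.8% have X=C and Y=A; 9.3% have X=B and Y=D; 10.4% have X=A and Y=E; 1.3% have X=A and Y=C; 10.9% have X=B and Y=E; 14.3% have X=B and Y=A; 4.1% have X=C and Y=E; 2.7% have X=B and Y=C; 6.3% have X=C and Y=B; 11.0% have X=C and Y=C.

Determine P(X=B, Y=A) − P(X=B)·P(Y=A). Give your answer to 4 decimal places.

0.0157

P(X=B) = 0.143 + 0.112 + 0.027 + 0.093 + 0.109 = 0.484.
P(Y=A) = 0.092 + 0.143 + 0.028 = 0.263.
P(X=B, Y=A) − P(X=B)P(Y=A) = 0.143 − 0.484×0.263 = 0.0157.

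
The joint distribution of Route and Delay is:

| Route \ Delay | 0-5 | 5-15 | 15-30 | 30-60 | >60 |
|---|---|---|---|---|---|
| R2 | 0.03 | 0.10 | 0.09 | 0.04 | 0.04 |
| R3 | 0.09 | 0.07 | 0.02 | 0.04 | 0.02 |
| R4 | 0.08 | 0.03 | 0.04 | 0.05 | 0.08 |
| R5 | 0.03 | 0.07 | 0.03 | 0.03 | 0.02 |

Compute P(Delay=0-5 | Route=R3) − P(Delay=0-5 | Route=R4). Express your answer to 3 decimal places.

0.089

P(Route=R3) = 0.09 + 0.07 + 0.02 + 0.04 + 0.02 = 0.24; P(Delay=0-5 | Route=R3) = 0.09/0.24 = 0.3750.
P(Route=R4) = 0.08 + 0.03 + 0.04 + 0.05 + 0.08 = 0.28; P(Delay=0-5 | Route=R4) = 0.08/0.28 = 0.2857.
Difference = 0.089.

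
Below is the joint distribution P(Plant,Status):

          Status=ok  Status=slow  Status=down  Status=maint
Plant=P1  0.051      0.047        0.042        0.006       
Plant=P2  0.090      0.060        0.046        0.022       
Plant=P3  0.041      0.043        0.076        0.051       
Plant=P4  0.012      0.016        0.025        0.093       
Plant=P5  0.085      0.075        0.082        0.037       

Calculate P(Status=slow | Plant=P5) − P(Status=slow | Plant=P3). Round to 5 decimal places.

0.06503

P(Plant=P5) = 0.085 + 0.075 + 0.082 + 0.037 = 0.279; P(Status=slow | Plant=P5) = 0.075/0.279 = 0.268817.
P(Plant=P3) = 0.041 + 0.043 + 0.076 + 0.051 = 0.211; P(Status=slow | Plant=P3) = 0.043/0.211 = 0.203791.
Difference = 0.06503.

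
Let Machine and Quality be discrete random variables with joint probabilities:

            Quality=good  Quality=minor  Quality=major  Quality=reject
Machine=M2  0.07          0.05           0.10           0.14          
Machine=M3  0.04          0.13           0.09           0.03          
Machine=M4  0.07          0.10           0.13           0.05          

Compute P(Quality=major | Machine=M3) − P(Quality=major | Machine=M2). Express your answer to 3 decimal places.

P(Machine=M3) = 0.04 + 0.13 + 0.09 + 0.03 = 0.29; P(Quality=major | Machine=M3) = 0.09/0.29 = 0.3103.
P(Machine=M2) = 0.07 + 0.05 + 0.10 + 0.14 = 0.36; P(Quality=major | Machine=M2) = 0.10/0.36 = 0.2778.
Difference = 0.033.

0.033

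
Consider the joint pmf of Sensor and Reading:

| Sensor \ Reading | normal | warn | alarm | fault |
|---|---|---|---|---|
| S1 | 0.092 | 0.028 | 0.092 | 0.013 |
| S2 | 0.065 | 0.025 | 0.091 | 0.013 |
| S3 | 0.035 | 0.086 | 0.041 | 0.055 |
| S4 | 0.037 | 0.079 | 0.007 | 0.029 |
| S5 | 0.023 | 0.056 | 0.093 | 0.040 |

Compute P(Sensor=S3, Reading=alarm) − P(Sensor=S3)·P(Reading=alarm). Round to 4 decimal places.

P(Sensor=S3) = 0.035 + 0.086 + 0.041 + 0.055 = 0.217.
P(Reading=alarm) = 0.092 + 0.091 + 0.041 + 0.007 + 0.093 = 0.324.
P(Sensor=S3, Reading=alarm) − P(Sensor=S3)P(Reading=alarm) = 0.041 − 0.217×0.324 = -0.0293.

-0.0293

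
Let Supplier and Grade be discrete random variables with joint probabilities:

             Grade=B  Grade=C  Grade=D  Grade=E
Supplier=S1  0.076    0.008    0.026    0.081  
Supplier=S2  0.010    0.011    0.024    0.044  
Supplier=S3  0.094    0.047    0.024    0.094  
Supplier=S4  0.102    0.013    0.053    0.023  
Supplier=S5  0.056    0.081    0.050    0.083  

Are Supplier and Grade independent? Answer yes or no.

P(Supplier=S4) = 0.191 and P(Grade=E) = 0.325, so their product is 0.06208, but P(Supplier=S4, Grade=E) = 0.023. Since these differ, Supplier and Grade are not independent.

no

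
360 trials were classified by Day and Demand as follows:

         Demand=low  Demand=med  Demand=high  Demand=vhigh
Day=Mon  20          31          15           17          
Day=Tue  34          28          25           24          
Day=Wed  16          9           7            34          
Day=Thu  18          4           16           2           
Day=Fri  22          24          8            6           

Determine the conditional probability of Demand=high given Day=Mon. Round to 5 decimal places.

Total with Day=Mon: 20 + 31 + 15 + 17 = 83.
P(Demand=high | Day=Mon) = 15/83 = 0.18072.

0.18072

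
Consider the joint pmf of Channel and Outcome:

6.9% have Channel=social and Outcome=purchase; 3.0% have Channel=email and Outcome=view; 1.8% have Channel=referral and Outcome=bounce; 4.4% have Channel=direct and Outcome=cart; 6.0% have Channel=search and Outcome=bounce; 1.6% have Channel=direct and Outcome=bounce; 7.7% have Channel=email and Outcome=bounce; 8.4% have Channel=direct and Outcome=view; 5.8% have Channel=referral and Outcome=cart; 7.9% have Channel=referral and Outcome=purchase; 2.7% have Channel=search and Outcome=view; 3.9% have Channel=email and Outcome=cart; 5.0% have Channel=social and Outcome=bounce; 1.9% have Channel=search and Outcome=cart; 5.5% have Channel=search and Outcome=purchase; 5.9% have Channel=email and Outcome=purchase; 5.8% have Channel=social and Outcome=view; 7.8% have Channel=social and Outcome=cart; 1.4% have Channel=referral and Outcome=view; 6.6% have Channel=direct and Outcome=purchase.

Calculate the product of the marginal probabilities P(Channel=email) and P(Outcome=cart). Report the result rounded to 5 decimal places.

0.04879

P(Channel=email) = 0.077 + 0.030 + 0.039 + 0.059 = 0.205.
P(Outcome=cart) = 0.039 + 0.019 + 0.078 + 0.044 + 0.058 = 0.238.
Product: 0.205 × 0.238 = 0.04879.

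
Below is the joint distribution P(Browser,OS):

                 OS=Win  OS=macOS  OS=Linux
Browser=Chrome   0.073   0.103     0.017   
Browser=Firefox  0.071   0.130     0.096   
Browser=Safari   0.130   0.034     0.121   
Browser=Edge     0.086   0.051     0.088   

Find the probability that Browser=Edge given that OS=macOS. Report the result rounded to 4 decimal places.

P(OS=macOS) = 0.103 + 0.130 + 0.034 + 0.051 = 0.318.
P(Browser=Edge | OS=macOS) = 0.051/0.318 = 0.1604.

0.1604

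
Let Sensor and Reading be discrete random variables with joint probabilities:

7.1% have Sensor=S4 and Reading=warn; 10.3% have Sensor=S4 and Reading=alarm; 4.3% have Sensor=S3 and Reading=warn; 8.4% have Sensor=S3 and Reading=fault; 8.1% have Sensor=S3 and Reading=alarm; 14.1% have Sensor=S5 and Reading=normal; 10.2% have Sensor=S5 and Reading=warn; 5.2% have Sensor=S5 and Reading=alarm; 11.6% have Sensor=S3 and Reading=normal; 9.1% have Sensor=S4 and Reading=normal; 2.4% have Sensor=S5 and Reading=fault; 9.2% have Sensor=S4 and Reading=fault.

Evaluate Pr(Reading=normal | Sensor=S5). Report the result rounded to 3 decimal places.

P(Sensor=S5) = 0.141 + 0.102 + 0.052 + 0.024 = 0.319.
P(Reading=normal | Sensor=S5) = 0.141/0.319 = 0.442.

0.442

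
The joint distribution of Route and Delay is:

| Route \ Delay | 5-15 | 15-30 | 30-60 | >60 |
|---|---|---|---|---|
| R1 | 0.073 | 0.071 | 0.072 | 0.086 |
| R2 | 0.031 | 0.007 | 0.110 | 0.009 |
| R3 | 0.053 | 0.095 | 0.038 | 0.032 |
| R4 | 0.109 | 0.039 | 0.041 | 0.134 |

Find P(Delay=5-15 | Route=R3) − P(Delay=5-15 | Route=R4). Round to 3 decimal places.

P(Route=R3) = 0.053 + 0.095 + 0.038 + 0.032 = 0.218; P(Delay=5-15 | Route=R3) = 0.053/0.218 = 0.2431.
P(Route=R4) = 0.109 + 0.039 + 0.041 + 0.134 = 0.323; P(Delay=5-15 | Route=R4) = 0.109/0.323 = 0.3375.
Difference = -0.094.

-0.094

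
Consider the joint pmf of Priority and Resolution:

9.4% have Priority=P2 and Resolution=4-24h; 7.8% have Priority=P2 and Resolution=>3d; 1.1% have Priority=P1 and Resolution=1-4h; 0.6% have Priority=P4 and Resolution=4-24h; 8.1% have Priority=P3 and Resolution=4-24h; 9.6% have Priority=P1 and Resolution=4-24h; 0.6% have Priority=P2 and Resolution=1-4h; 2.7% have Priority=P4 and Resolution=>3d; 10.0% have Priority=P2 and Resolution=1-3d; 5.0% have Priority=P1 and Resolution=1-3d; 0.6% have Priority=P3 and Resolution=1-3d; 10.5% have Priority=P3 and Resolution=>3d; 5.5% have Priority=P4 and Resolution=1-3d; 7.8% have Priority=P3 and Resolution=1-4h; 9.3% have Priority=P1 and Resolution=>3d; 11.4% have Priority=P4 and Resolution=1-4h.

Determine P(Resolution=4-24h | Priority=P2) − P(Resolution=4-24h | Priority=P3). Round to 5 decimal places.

0.03813

P(Priority=P2) = 0.006 + 0.094 + 0.100 + 0.078 = 0.278; P(Resolution=4-24h | Priority=P2) = 0.094/0.278 = 0.338129.
P(Priority=P3) = 0.078 + 0.081 + 0.006 + 0.105 = 0.270; P(Resolution=4-24h | Priority=P3) = 0.081/0.270 = 0.300000.
Difference = 0.03813.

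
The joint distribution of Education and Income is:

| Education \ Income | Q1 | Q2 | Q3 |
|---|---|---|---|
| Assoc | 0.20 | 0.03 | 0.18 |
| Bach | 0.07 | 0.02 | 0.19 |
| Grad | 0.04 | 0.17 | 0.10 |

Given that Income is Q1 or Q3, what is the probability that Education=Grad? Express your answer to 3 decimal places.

0.179

P(Income=Q1) = 0.20 + 0.07 + 0.04 = 0.31.
P(Income=Q3) = 0.18 + 0.19 + 0.10 = 0.47.
P(Income ∈ {Q1, Q3}) = 0.31 + 0.47 = 0.78; P(Education=Grad, Income ∈ {Q1, Q3}) = 0.04 + 0.10 = 0.14.
P(Education=Grad | Income ∈ {Q1, Q3}) = 0.14/0.78 = 0.179.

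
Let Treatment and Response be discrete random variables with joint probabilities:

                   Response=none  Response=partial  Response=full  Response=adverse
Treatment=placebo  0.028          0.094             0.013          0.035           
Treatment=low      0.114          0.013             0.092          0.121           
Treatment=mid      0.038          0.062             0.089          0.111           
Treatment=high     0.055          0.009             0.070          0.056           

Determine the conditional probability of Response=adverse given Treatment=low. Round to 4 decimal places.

0.3559

P(Treatment=low) = 0.114 + 0.013 + 0.092 + 0.121 = 0.340.
P(Response=adverse | Treatment=low) = 0.121/0.340 = 0.3559.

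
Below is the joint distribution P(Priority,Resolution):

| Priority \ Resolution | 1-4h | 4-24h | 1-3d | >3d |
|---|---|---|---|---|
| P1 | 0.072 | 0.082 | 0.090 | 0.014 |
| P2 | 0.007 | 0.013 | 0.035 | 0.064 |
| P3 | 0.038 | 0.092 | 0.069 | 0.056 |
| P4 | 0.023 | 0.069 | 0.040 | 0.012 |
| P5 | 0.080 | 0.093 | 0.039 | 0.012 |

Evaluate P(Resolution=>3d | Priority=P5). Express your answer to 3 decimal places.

P(Priority=P5) = 0.080 + 0.093 + 0.039 + 0.012 = 0.224.
P(Resolution=>3d | Priority=P5) = 0.012/0.224 = 0.054.

0.054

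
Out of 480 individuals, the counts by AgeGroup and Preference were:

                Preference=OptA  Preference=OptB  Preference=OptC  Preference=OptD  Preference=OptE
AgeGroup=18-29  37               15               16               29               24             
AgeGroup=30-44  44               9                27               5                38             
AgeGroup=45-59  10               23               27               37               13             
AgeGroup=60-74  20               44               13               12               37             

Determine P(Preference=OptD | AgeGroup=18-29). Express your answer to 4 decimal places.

Total with AgeGroup=18-29: 37 + 15 + 16 + 29 + 24 = 121.
P(Preference=OptD | AgeGroup=18-29) = 29/121 = 0.2397.

0.2397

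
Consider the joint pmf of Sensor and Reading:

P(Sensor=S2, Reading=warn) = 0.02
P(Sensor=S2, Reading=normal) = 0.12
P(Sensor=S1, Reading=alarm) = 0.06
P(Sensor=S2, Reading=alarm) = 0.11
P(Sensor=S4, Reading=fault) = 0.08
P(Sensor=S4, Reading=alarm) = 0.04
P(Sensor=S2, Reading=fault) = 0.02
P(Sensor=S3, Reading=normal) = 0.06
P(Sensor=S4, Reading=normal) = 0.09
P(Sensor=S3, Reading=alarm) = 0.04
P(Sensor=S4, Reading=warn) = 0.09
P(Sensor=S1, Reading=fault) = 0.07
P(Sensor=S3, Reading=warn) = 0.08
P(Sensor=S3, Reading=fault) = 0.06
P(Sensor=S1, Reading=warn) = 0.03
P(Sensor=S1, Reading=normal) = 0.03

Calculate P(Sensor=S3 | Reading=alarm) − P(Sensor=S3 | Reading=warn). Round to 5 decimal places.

-0.20364

P(Reading=alarm) = 0.06 + 0.11 + 0.04 + 0.04 = 0.25; P(Sensor=S3 | Reading=alarm) = 0.04/0.25 = 0.160000.
P(Reading=warn) = 0.03 + 0.02 + 0.08 + 0.09 = 0.22; P(Sensor=S3 | Reading=warn) = 0.08/0.22 = 0.363636.
Difference = -0.20364.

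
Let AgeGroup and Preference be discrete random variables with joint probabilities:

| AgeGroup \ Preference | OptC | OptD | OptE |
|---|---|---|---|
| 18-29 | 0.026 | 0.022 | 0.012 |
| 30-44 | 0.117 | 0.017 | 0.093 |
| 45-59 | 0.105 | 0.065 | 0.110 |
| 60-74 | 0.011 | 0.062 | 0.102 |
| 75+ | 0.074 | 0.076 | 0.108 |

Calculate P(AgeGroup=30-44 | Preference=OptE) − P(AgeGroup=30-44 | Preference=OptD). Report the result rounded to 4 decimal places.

0.1486

P(Preference=OptE) = 0.012 + 0.093 + 0.110 + 0.102 + 0.108 = 0.425; P(AgeGroup=30-44 | Preference=OptE) = 0.093/0.425 = 0.21882.
P(Preference=OptD) = 0.022 + 0.017 + 0.065 + 0.062 + 0.076 = 0.242; P(AgeGroup=30-44 | Preference=OptD) = 0.017/0.242 = 0.07025.
Difference = 0.1486.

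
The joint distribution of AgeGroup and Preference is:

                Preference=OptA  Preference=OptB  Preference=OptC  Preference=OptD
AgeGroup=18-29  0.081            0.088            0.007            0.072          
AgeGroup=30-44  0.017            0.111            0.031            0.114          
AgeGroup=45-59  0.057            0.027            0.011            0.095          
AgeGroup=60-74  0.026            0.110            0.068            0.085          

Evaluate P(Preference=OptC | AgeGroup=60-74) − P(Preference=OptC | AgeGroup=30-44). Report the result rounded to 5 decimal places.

0.12174

P(AgeGroup=60-74) = 0.026 + 0.110 + 0.068 + 0.085 = 0.289; P(Preference=OptC | AgeGroup=60-74) = 0.068/0.289 = 0.235294.
P(AgeGroup=30-44) = 0.017 + 0.111 + 0.031 + 0.114 = 0.273; P(Preference=OptC | AgeGroup=30-44) = 0.031/0.273 = 0.113553.
Difference = 0.12174.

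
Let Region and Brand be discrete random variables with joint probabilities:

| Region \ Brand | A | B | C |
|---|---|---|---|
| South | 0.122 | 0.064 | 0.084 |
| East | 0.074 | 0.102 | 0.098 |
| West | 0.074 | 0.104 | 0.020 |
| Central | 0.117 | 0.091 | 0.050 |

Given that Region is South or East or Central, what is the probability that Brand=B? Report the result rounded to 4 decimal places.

0.3204

P(Region=South) = 0.122 + 0.064 + 0.084 = 0.270.
P(Region=East) = 0.074 + 0.102 + 0.098 = 0.274.
P(Region=Central) = 0.117 + 0.091 + 0.050 = 0.258.
P(Region ∈ {South, East, Central}) = 0.270 + 0.274 + 0.258 = 0.802; P(Brand=B, Region ∈ {South, East, Central}) = 0.064 + 0.102 + 0.091 = 0.257.
P(Brand=B | Region ∈ {South, East, Central}) = 0.257/0.802 = 0.3204.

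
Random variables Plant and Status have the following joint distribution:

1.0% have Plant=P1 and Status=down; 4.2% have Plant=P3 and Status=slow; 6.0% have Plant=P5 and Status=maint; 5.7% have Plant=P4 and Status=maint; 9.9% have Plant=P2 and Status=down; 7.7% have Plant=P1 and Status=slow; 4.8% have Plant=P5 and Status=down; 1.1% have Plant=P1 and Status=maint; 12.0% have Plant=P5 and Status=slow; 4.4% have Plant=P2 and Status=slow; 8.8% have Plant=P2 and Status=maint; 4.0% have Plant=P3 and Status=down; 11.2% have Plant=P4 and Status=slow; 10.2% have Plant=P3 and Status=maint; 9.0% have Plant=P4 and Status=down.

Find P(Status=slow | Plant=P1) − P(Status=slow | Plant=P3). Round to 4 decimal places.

0.5575

P(Plant=P1) = 0.077 + 0.010 + 0.011 = 0.098; P(Status=slow | Plant=P1) = 0.077/0.098 = 0.78571.
P(Plant=P3) = 0.042 + 0.040 + 0.102 = 0.184; P(Status=slow | Plant=P3) = 0.042/0.184 = 0.22826.
Difference = 0.5575.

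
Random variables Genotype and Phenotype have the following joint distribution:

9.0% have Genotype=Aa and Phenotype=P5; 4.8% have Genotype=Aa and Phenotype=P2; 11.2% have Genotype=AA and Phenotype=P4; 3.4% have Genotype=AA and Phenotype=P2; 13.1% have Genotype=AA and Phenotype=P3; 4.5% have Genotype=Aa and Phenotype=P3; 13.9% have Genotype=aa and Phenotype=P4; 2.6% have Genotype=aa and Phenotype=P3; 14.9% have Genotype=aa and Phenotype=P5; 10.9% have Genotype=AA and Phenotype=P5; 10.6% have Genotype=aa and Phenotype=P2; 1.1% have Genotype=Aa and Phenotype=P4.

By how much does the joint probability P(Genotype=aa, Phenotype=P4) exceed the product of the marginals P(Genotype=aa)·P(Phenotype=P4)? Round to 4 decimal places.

P(Genotype=aa) = 0.106 + 0.026 + 0.139 + 0.149 = 0.420.
P(Phenotype=P4) = 0.112 + 0.011 + 0.139 = 0.262.
P(Genotype=aa, Phenotype=P4) − P(Genotype=aa)P(Phenotype=P4) = 0.139 − 0.420×0.262 = 0.0290.

0.0290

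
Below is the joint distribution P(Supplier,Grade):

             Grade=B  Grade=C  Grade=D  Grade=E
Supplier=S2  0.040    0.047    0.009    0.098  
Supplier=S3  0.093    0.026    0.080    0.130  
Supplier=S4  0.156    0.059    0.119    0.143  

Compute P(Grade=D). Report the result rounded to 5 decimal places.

0.20800

P(Grade=D) = 0.009 + 0.080 + 0.119 = 0.208.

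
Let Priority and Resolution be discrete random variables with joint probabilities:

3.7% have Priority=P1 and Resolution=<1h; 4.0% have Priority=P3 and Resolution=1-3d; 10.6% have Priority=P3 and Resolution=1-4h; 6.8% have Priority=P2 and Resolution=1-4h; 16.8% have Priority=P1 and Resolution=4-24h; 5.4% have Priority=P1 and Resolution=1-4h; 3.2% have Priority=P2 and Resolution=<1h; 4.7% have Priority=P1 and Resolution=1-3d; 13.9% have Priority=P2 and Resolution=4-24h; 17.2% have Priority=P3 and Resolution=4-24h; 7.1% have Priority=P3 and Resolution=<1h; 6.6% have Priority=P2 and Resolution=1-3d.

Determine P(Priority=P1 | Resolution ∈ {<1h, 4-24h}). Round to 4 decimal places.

P(Resolution=<1h) = 0.037 + 0.032 + 0.071 = 0.140.
P(Resolution=4-24h) = 0.168 + 0.139 + 0.172 = 0.479.
P(Resolution ∈ {<1h, 4-24h}) = 0.140 + 0.479 = 0.619; P(Priority=P1, Resolution ∈ {<1h, 4-24h}) = 0.037 + 0.168 = 0.205.
P(Priority=P1 | Resolution ∈ {<1h, 4-24h}) = 0.205/0.619 = 0.3312.

0.3312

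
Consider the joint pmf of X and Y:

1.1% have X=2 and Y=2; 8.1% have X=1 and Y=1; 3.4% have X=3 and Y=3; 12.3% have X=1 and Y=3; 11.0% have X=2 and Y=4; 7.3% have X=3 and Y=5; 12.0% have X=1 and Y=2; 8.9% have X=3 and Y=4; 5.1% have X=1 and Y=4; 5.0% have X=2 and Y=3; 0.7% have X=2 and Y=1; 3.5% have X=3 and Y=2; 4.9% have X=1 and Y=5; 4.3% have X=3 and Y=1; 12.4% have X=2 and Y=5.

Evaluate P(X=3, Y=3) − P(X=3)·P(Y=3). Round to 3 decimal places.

-0.023

P(X=3) = 0.043 + 0.035 + 0.034 + 0.089 + 0.073 = 0.274.
P(Y=3) = 0.123 + 0.050 + 0.034 = 0.207.
P(X=3, Y=3) − P(X=3)P(Y=3) = 0.034 − 0.274×0.207 = -0.023.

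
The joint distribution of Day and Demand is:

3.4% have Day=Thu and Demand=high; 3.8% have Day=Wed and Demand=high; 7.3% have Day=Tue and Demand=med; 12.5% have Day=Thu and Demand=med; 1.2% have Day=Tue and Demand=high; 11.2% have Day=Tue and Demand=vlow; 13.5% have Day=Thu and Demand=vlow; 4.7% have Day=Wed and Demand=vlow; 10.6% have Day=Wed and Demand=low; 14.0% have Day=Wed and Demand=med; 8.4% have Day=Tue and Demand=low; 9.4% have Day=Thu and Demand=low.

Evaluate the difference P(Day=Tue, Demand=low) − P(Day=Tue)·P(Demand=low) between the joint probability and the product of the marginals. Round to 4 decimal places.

P(Day=Tue) = 0.112 + 0.084 + 0.073 + 0.012 = 0.281.
P(Demand=low) = 0.084 + 0.106 + 0.094 = 0.284.
P(Day=Tue, Demand=low) − P(Day=Tue)P(Demand=low) = 0.084 − 0.281×0.284 = 0.0042.

0.0042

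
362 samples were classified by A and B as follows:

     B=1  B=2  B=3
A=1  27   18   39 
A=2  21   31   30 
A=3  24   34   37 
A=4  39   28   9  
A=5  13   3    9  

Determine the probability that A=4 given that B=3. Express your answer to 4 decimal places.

0.0726

Total with B=3: 39 + 30 + 37 + 9 + 9 = 124.
P(A=4 | B=3) = 9/124 = 0.0726.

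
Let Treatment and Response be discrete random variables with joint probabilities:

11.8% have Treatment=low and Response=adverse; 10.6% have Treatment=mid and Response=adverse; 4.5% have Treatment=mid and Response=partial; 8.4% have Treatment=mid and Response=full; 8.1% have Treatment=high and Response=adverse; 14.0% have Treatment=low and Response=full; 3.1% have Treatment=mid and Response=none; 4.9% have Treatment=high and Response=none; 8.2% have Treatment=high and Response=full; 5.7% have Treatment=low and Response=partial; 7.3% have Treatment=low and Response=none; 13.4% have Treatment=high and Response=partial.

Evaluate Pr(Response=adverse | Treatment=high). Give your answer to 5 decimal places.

0.23410

P(Treatment=high) = 0.049 + 0.134 + 0.082 + 0.081 = 0.346.
P(Response=adverse | Treatment=high) = 0.081/0.346 = 0.23410.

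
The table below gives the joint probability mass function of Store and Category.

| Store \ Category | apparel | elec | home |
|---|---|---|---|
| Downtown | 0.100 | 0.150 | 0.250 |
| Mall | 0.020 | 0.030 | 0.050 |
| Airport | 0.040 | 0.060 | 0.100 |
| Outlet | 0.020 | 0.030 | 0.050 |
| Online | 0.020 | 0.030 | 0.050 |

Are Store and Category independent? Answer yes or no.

Every cell satisfies P(Store,Category) = P(Store)·P(Category). For instance P(Store=Mall) = 0.100, P(Category=apparel) = 0.200, and 0.100×0.200 = 0.020 matches the joint entry. So Store and Category are independent.

yes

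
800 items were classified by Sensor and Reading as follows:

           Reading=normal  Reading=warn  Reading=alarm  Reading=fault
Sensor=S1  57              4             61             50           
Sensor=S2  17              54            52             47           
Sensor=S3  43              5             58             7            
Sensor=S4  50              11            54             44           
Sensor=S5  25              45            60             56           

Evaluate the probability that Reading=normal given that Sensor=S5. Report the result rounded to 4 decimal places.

0.1344

Total with Sensor=S5: 25 + 45 + 60 + 56 = 186.
P(Reading=normal | Sensor=S5) = 25/186 = 0.1344.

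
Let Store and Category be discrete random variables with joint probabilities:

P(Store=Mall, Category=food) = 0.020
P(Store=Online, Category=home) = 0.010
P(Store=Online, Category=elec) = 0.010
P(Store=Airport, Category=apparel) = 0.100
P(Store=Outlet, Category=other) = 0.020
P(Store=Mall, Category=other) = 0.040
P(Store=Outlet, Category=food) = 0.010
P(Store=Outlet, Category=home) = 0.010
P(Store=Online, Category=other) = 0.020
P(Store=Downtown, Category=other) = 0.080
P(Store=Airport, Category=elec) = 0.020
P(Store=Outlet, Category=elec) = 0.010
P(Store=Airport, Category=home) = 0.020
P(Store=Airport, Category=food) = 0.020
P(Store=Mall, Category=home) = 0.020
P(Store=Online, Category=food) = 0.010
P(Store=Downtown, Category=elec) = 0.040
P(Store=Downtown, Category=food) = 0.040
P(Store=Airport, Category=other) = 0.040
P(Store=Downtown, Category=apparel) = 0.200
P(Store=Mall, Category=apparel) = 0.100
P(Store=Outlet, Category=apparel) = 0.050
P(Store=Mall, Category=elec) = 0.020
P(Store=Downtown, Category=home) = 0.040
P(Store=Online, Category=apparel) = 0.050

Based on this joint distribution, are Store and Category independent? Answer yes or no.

yes

Every cell satisfies P(Store,Category) = P(Store)·P(Category). For instance P(Store=Airport) = 0.200, P(Category=apparel) = 0.500, and 0.200×0.500 = 0.100 matches the joint entry. So Store and Category are independent.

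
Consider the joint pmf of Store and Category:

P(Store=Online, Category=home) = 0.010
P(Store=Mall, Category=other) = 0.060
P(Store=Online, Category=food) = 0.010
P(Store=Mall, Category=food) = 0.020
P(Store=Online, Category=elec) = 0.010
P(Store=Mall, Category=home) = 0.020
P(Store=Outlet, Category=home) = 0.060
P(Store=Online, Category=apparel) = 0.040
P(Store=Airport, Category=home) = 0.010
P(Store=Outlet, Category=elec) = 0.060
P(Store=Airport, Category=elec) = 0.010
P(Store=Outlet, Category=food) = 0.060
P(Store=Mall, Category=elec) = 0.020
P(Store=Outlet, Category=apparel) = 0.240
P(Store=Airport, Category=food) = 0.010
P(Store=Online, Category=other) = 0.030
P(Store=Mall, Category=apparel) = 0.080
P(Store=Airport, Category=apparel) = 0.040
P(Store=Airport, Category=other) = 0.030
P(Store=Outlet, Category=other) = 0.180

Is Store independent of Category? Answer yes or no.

Every cell satisfies P(Store,Category) = P(Store)·P(Category). For instance P(Store=Online) = 0.100, P(Category=other) = 0.300, and 0.100×0.300 = 0.030 matches the joint entry. So Store and Category are independent.

yes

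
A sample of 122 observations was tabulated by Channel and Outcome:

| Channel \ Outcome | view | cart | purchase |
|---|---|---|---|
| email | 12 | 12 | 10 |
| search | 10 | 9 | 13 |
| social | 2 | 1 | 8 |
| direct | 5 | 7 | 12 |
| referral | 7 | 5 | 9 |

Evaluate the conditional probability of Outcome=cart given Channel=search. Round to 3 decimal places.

Total with Channel=search: 10 + 9 + 13 = 32.
P(Outcome=cart | Channel=search) = 9/32 = 0.281.

0.281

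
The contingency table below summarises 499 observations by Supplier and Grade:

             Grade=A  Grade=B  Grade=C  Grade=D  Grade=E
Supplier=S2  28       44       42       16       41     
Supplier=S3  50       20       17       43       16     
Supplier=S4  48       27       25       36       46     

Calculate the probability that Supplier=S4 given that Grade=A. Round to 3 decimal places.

0.381

Total with Grade=A: 28 + 50 + 48 = 126.
P(Supplier=S4 | Grade=A) = 48/126 = 0.381.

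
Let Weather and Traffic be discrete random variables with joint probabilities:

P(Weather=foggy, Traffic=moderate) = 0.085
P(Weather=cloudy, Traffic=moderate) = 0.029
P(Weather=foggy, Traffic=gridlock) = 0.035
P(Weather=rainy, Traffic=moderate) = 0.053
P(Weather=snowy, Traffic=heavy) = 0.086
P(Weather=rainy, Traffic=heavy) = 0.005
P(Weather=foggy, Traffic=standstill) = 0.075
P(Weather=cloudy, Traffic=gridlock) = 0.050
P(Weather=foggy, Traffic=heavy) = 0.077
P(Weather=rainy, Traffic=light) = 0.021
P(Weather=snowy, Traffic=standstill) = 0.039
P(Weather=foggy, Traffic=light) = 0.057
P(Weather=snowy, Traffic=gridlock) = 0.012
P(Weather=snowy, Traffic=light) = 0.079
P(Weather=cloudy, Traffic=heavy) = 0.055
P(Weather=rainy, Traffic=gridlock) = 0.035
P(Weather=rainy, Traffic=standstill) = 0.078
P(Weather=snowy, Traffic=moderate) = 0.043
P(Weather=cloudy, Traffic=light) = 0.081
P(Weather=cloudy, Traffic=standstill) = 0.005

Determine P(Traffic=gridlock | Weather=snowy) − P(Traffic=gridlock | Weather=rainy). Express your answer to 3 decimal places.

-0.136

P(Weather=snowy) = 0.079 + 0.043 + 0.086 + 0.012 + 0.039 = 0.259; P(Traffic=gridlock | Weather=snowy) = 0.012/0.259 = 0.0463.
P(Weather=rainy) = 0.021 + 0.053 + 0.005 + 0.035 + 0.078 = 0.192; P(Traffic=gridlock | Weather=rainy) = 0.035/0.192 = 0.1823.
Difference = -0.136.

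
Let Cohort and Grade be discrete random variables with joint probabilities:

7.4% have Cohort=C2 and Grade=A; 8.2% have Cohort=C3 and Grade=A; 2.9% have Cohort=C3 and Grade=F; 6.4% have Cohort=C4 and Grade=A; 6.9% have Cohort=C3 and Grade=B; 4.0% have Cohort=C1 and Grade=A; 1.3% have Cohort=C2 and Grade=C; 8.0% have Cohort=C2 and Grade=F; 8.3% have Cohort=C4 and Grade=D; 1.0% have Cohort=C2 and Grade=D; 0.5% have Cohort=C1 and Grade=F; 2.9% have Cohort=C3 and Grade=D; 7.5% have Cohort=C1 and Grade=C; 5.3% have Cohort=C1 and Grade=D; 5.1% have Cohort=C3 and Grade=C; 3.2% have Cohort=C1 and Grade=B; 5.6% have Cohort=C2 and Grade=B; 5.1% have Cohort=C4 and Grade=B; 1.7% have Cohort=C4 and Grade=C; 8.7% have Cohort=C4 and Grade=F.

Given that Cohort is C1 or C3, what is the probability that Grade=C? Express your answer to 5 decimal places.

P(Cohort=C1) = 0.040 + 0.032 + 0.075 + 0.053 + 0.005 = 0.205.
P(Cohort=C3) = 0.082 + 0.069 + 0.051 + 0.029 + 0.029 = 0.260.
P(Cohort ∈ {C1, C3}) = 0.205 + 0.260 = 0.465; P(Grade=C, Cohort ∈ {C1, C3}) = 0.075 + 0.051 = 0.126.
P(Grade=C | Cohort ∈ {C1, C3}) = 0.126/0.465 = 0.27097.

0.27097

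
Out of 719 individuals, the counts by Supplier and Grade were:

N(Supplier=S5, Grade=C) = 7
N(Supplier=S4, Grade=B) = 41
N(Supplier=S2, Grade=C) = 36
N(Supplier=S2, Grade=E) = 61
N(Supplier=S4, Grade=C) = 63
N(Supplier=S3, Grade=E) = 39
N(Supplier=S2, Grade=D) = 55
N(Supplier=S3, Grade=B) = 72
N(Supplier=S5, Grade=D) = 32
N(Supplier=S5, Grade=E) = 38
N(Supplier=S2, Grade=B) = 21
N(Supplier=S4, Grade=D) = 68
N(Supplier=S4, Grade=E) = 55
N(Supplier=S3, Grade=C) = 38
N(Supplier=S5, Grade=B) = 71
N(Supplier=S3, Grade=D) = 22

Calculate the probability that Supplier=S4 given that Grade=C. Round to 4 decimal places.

Total with Grade=C: 36 + 38 + 63 + 7 = 144.
P(Supplier=S4 | Grade=C) = 63/144 = 0.4375.

0.4375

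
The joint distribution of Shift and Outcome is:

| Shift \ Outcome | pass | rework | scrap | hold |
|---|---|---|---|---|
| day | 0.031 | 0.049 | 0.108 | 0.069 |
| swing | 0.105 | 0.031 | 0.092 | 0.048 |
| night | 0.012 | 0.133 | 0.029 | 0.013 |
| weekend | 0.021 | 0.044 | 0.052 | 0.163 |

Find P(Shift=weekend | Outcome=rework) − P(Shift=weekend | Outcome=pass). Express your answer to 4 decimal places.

0.0469

P(Outcome=rework) = 0.049 + 0.031 + 0.133 + 0.044 = 0.257; P(Shift=weekend | Outcome=rework) = 0.044/0.257 = 0.17121.
P(Outcome=pass) = 0.031 + 0.105 + 0.012 + 0.021 = 0.169; P(Shift=weekend | Outcome=pass) = 0.021/0.169 = 0.12426.
Difference = 0.0469.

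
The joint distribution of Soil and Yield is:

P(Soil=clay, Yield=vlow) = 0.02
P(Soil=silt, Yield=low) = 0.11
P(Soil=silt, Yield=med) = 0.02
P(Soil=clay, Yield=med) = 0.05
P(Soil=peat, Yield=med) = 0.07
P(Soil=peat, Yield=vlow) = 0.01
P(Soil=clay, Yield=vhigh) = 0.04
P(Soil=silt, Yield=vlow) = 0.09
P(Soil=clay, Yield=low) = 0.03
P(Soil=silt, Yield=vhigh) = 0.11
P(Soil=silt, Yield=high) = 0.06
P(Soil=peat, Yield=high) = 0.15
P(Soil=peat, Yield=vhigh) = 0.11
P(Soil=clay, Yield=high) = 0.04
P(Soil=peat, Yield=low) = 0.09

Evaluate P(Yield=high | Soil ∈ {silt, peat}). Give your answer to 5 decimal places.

0.25610

P(Soil=silt) = 0.09 + 0.11 + 0.02 + 0.06 + 0.11 = 0.39.
P(Soil=peat) = 0.01 + 0.09 + 0.07 + 0.15 + 0.11 = 0.43.
P(Soil ∈ {silt, peat}) = 0.39 + 0.43 = 0.82; P(Yield=high, Soil ∈ {silt, peat}) = 0.06 + 0.15 = 0.21.
P(Yield=high | Soil ∈ {silt, peat}) = 0.21/0.82 = 0.25610.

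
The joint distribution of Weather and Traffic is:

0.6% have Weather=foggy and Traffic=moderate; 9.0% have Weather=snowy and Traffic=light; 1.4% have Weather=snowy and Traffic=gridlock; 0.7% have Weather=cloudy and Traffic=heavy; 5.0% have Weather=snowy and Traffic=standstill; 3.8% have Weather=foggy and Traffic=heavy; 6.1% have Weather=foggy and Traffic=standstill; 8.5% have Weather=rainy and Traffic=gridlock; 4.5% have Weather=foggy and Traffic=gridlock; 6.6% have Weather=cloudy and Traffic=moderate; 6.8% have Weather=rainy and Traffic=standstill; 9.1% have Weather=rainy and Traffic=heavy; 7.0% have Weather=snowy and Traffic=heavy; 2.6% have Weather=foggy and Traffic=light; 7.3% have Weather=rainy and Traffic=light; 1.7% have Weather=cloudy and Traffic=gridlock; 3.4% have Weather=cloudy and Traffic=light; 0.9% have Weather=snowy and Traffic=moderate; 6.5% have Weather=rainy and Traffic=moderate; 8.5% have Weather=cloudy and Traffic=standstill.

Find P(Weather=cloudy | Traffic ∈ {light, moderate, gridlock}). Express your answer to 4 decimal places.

P(Traffic=light) = 0.034 + 0.073 + 0.090 + 0.026 = 0.223.
P(Traffic=moderate) = 0.066 + 0.065 + 0.009 + 0.006 = 0.146.
P(Traffic=gridlock) = 0.017 + 0.085 + 0.014 + 0.045 = 0.161.
P(Traffic ∈ {light, moderate, gridlock}) = 0.223 + 0.146 + 0.161 = 0.530; P(Weather=cloudy, Traffic ∈ {light, moderate, gridlock}) = 0.034 + 0.066 + 0.017 = 0.117.
P(Weather=cloudy | Traffic ∈ {light, moderate, gridlock}) = 0.117/0.530 = 0.2208.

0.2208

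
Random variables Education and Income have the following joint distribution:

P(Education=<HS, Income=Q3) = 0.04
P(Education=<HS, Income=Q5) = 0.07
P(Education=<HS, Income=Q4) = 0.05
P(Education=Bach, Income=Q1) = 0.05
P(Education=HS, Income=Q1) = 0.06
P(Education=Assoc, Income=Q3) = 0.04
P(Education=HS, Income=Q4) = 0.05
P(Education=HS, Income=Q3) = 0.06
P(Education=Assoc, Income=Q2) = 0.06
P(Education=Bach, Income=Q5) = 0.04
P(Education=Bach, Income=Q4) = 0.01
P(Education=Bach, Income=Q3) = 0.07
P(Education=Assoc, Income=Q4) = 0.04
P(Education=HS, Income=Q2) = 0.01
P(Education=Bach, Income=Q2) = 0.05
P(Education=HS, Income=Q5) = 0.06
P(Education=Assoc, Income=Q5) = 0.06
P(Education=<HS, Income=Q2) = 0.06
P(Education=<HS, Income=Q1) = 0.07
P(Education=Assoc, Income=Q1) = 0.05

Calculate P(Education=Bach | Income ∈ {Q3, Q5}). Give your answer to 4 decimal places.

P(Income=Q3) = 0.04 + 0.06 + 0.04 + 0.07 = 0.21.
P(Income=Q5) = 0.07 + 0.06 + 0.06 + 0.04 = 0.23.
P(Income ∈ {Q3, Q5}) = 0.21 + 0.23 = 0.44; P(Education=Bach, Income ∈ {Q3, Q5}) = 0.07 + 0.04 = 0.11.
P(Education=Bach | Income ∈ {Q3, Q5}) = 0.11/0.44 = 0.2500.

0.2500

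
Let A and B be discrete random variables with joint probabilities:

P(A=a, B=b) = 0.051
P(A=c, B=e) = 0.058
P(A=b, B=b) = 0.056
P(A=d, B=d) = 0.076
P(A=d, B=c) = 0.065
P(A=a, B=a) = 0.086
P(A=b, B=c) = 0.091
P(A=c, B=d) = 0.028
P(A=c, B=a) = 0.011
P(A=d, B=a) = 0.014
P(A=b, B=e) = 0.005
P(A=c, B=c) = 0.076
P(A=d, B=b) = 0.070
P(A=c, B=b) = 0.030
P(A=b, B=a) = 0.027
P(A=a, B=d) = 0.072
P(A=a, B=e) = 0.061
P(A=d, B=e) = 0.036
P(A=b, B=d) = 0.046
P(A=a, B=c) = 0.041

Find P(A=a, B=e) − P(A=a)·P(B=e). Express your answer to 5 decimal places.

P(A=a) = 0.086 + 0.051 + 0.041 + 0.072 + 0.061 = 0.311.
P(B=e) = 0.061 + 0.005 + 0.058 + 0.036 = 0.160.
P(A=a, B=e) − P(A=a)P(B=e) = 0.061 − 0.311×0.160 = 0.01124.

0.01124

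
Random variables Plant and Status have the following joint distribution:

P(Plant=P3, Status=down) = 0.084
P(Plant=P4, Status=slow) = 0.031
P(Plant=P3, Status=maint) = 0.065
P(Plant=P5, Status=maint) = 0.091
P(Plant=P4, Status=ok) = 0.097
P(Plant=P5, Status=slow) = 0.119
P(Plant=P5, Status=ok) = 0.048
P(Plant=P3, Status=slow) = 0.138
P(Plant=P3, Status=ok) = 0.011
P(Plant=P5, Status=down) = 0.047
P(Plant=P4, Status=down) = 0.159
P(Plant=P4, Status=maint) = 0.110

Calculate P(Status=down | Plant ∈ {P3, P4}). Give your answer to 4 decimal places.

P(Plant=P3) = 0.011 + 0.138 + 0.084 + 0.065 = 0.298.
P(Plant=P4) = 0.097 + 0.031 + 0.159 + 0.110 = 0.397.
P(Plant ∈ {P3, P4}) = 0.298 + 0.397 = 0.695; P(Status=down, Plant ∈ {P3, P4}) = 0.084 + 0.159 = 0.243.
P(Status=down | Plant ∈ {P3, P4}) = 0.243/0.695 = 0.3496.

0.3496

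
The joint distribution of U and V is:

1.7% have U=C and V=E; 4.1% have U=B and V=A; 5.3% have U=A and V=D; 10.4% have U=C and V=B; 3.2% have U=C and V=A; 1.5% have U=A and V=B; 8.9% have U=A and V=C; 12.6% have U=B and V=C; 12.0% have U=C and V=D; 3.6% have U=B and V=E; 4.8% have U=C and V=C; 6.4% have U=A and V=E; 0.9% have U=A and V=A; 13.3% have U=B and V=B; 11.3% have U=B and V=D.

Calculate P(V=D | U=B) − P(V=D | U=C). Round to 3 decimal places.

-0.122

P(U=B) = 0.041 + 0.133 + 0.126 + 0.113 + 0.036 = 0.449; P(V=D | U=B) = 0.113/0.449 = 0.2517.
P(U=C) = 0.032 + 0.104 + 0.048 + 0.120 + 0.017 = 0.321; P(V=D | U=C) = 0.120/0.321 = 0.3738.
Difference = -0.122.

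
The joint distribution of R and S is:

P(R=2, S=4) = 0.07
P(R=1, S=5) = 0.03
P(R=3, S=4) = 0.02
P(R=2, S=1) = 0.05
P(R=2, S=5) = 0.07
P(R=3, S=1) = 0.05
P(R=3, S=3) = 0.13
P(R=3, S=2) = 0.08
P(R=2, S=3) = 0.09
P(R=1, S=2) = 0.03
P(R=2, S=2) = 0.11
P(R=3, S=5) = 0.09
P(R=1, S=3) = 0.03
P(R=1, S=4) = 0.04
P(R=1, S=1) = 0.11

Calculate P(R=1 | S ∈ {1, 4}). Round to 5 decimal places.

P(S=1) = 0.11 + 0.05 + 0.05 = 0.21.
P(S=4) = 0.04 + 0.07 + 0.02 = 0.13.
P(S ∈ {1, 4}) = 0.21 + 0.13 = 0.34; P(R=1, S ∈ {1, 4}) = 0.11 + 0.04 = 0.15.
P(R=1 | S ∈ {1, 4}) = 0.15/0.34 = 0.44118.

0.44118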